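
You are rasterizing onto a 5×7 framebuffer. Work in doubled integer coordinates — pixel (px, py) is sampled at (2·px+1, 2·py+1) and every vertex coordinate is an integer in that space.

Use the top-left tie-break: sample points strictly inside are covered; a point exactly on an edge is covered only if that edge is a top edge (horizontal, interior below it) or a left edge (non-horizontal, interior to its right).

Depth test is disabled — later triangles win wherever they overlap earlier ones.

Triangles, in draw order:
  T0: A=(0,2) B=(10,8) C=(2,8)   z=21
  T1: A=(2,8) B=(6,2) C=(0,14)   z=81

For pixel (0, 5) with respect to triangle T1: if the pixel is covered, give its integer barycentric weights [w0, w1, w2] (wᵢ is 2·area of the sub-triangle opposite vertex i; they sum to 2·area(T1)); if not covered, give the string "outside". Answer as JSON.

T0:
  2·area = 48
  edge (0, 2)→(10, 8): d=(10,6) right/bottom  bias=-1
  edge (10, 8)→(2, 8): d=(-8,0) right/bottom  bias=-1
  edge (2, 8)→(0, 2): d=(-2,-6) top-left  bias=+0
    (0,1)@(1, 3): e=[4,40,4] → █
    (1,1)@(3, 3): e=[-8,40,16] → ·
    (0,2)@(1, 5): e=[24,24,0] → █  [on edge]
    (1,2)@(3, 5): e=[12,24,12] → █
    (2,2)@(5, 5): e=[0,24,24] → ·  [on edge]
    (0,3)@(1, 7): e=[44,8,-4] → ·
    (1,3)@(3, 7): e=[32,8,8] → █
    (2,3)@(5, 7): e=[20,8,20] → █
    (3,3)@(7, 7): e=[8,8,32] → █
    (4,3)@(9, 7): e=[-4,8,44] → ·
    (1,4)@(3, 9): e=[52,-8,4] → ·
    (2,4)@(5, 9): e=[40,-8,16] → ·
    (1,5)@(3, 11): e=[72,-24,0] → ·  [on edge]
  covered (6 px):
    · · · · ·
    █ · · · ·
    █ █ · · ·
    · █ █ █ ·
    · · · · ·
    · · · · ·
    · · · · ·
T1:
  2·area = 12
  edge (2, 8)→(6, 2): d=(4,-6) top-left  bias=+0
  edge (6, 2)→(0, 14): d=(-6,12) right/bottom  bias=-1
  edge (0, 14)→(2, 8): d=(2,-6) top-left  bias=+0
    (1,2)@(3, 5): e=[-6,18,0] → ·  [on edge]
    (1,3)@(3, 7): e=[2,6,4] → █
    (2,3)@(5, 7): e=[14,-18,16] → ·
    (1,4)@(3, 9): e=[10,-6,8] → ·
    (0,5)@(1, 11): e=[6,6,0] → █  [on edge]
    (1,5)@(3, 11): e=[18,-18,12] → ·
    (0,6)@(1, 13): e=[14,-6,4] → ·
  covered (2 px):
    · · · · ·
    · · · · ·
    · · · · ·
    · █ · · ·
    · · · · ·
    █ · · · ·
    · · · · ·

Answer: [6,0,6]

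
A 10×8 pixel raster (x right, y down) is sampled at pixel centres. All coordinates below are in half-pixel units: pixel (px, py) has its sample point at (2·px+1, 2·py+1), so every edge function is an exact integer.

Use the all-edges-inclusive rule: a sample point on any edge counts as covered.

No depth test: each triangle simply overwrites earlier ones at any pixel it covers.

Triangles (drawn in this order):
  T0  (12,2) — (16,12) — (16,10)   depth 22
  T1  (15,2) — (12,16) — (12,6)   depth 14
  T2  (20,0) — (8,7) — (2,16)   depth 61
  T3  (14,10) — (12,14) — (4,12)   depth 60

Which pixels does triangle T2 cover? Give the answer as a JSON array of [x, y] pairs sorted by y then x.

T0:
  2·area = 8  (B↔C swapped to make it positive)
  edge (12, 2)→(16, 10): d=(4,8) inclusive
  edge (16, 10)→(16, 12): d=(0,2) inclusive
  edge (16, 12)→(12, 2): d=(-4,-10) inclusive
    (7,4)@(15, 9): e=[4,2,2] → █
    (8,4)@(17, 9): e=[-12,-2,22] → ·
    (7,5)@(15, 11): e=[12,2,-6] → ·
  covered (1 px):
    · · · · · · · · · ·
    · · · · · · · · · ·
    · · · · · · · · · ·
    · · · · · · · · · ·
    · · · · · · · █ · ·
    · · · · · · · · · ·
    · · · · · · · · · ·
    · · · · · · · · · ·
T1:
  2·area = 30
  edge (15, 2)→(12, 16): d=(-3,14) inclusive
  edge (12, 16)→(12, 6): d=(0,-10) inclusive
  edge (12, 6)→(15, 2): d=(3,-4) inclusive
    (6,2)@(13, 5): e=[19,10,1] → █
    (7,2)@(15, 5): e=[-9,30,9] → ·
    (6,3)@(13, 7): e=[13,10,7] → █
    (7,3)@(15, 7): e=[-15,30,15] → ·
    (6,4)@(13, 9): e=[7,10,13] → █
    (7,4)@(15, 9): e=[-21,30,21] → ·
    (6,5)@(13, 11): e=[1,10,19] → █
    (7,5)@(15, 11): e=[-27,30,27] → ·
    (6,6)@(13, 13): e=[-5,10,25] → ·
  covered (4 px):
    · · · · · · · · · ·
    · · · · · · · · · ·
    · · · · · · █ · · ·
    · · · · · · █ · · ·
    · · · · · · █ · · ·
    · · · · · · █ · · ·
    · · · · · · · · · ·
    · · · · · · · · · ·
T2:
  2·area = 66  (B↔C swapped to make it positive)
  edge (20, 0)→(2, 16): d=(-18,16) inclusive
  edge (2, 16)→(8, 7): d=(6,-9) inclusive
  edge (8, 7)→(20, 0): d=(12,-7) inclusive
    (7,1)@(15, 3): e=[26,39,1] → █
    (8,1)@(17, 3): e=[-6,57,15] → ·
    (6,2)@(13, 5): e=[22,33,11] → █
    (7,2)@(15, 5): e=[-10,51,25] → ·
    (4,3)@(9, 7): e=[50,9,7] → █
    (5,3)@(11, 7): e=[18,27,21] → █
    (6,3)@(13, 7): e=[-14,45,35] → ·
    (3,4)@(7, 9): e=[46,3,17] → █
    (5,4)@(11, 9): e=[-18,39,45] → ·
    (3,5)@(7, 11): e=[10,15,41] → █
    (4,5)@(9, 11): e=[-22,33,55] → ·
    (2,6)@(5, 13): e=[6,9,51] → █
  covered (9 px):
    · · · · · · · · · ·
    · · · · · · · █ · ·
    · · · · · · █ · · ·
    · · · · █ █ · · · ·
    · · · █ █ · · · · ·
    · · · █ · · · · · ·
    · · █ · · · · · · ·
    · █ · · · · · · · ·
T3:
  2·area = 36
  edge (14, 10)→(12, 14): d=(-2,4) inclusive
  edge (12, 14)→(4, 12): d=(-8,-2) inclusive
  edge (4, 12)→(14, 10): d=(10,-2) inclusive
    (9,4)@(19, 9): e=[-18,54,0] → ·  [on edge]
    (4,5)@(9, 11): e=[18,18,0] → █  [on edge]
    (5,5)@(11, 11): e=[10,22,4] → █
    (6,5)@(13, 11): e=[2,26,8] → █
    (7,5)@(15, 11): e=[-6,30,12] → ·
    (4,6)@(9, 13): e=[14,2,20] → █
    (6,6)@(13, 13): e=[-2,10,28] → ·
    (4,7)@(9, 15): e=[10,-14,40] → ·
    (5,7)@(11, 15): e=[2,-10,44] → ·
  covered (5 px):
    · · · · · · · · · ·
    · · · · · · · · · ·
    · · · · · · · · · ·
    · · · · · · · · · ·
    · · · · · · · · · ·
    · · · · █ █ █ · · ·
    · · · · █ █ · · · ·
    · · · · · · · · · ·

Answer: [[7,1],[6,2],[4,3],[5,3],[3,4],[4,4],[3,5],[2,6],[1,7]]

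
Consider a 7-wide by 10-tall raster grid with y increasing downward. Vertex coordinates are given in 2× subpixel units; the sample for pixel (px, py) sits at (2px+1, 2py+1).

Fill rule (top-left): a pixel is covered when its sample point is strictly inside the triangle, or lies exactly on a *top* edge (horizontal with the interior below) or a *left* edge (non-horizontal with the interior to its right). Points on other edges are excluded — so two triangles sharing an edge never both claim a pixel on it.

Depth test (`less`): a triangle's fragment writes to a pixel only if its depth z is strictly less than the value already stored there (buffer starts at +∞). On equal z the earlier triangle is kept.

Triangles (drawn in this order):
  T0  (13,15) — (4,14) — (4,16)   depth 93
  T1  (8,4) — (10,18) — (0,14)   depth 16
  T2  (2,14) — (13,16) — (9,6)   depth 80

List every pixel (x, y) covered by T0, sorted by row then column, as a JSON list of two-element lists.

T0:
  2·area = 18  (B↔C swapped to make it positive)
  edge (13, 15)→(4, 16): d=(-9,1) right/bottom  bias=-1
  edge (4, 16)→(4, 14): d=(0,-2) top-left  bias=+0
  edge (4, 14)→(13, 15): d=(9,1) right/bottom  bias=-1
    (2,7)@(5, 15): e=[8,2,8] → #
    (3,7)@(7, 15): e=[6,6,6] → #
    (4,7)@(9, 15): e=[4,10,4] → #
    (5,7)@(11, 15): e=[2,14,2] → #
    (6,7)@(13, 15): e=[0,18,0] → ·  [on edge]
    (2,8)@(5, 17): e=[-10,2,26] → ·
    (3,8)@(7, 17): e=[-12,6,24] → ·
    (4,8)@(9, 17): e=[-14,10,22] → ·
    (5,8)@(11, 17): e=[-16,14,20] → ·
  covered (4 px):
    · · · · · · ·
    · · · · · · ·
    · · · · · · ·
    · · · · · · ·
    · · · · · · ·
    · · · · · · ·
    · · · · · · ·
    · · # # # # ·
    · · · · · · ·
    · · · · · · ·
T1:
  2·area = 132
  edge (8, 4)→(10, 18): d=(2,14) right/bottom  bias=-1
  edge (10, 18)→(0, 14): d=(-10,-4) top-left  bias=+0
  edge (0, 14)→(8, 4): d=(8,-10) top-left  bias=+0
    (3,3)@(7, 7): e=[20,98,14] → #
    (4,3)@(9, 7): e=[-8,106,34] → ·
    (2,4)@(5, 9): e=[52,70,10] → #
    (4,4)@(9, 9): e=[-4,86,50] → ·
    (1,5)@(3, 11): e=[84,42,6] → #
    (4,5)@(9, 11): e=[0,66,66] → ·  [on edge]
    (0,6)@(1, 13): e=[116,14,2] → #
    (4,6)@(9, 13): e=[4,46,82] → #
    (5,6)@(11, 13): e=[-24,54,102] → ·
    (0,7)@(1, 15): e=[120,-6,18] → ·
    (1,7)@(3, 15): e=[92,2,38] → #
    (5,7)@(11, 15): e=[-20,34,118] → ·
  covered (16 px):
    · · · · · · ·
    · · · · · · ·
    · · · · · · ·
    · · · # · · ·
    · · # # · · ·
    · # # # · · ·
    # # # # # · ·
    · # # # # · ·
    · · · · # · ·
    · · · · · · ·
T2:
  2·area = 102  (B↔C swapped to make it positive)
  edge (2, 14)→(9, 6): d=(7,-8) top-left  bias=+0
  edge (9, 6)→(13, 16): d=(4,10) right/bottom  bias=-1
  edge (13, 16)→(2, 14): d=(-11,-2) top-left  bias=+0
    (3,0)@(7, 1): e=[-51,0,153] → ·  [on edge]
    (4,3)@(9, 7): e=[7,4,91] → #
    (5,3)@(11, 7): e=[23,-16,95] → ·
    (3,4)@(7, 9): e=[5,32,65] → #
    (5,4)@(11, 9): e=[37,-8,73] → ·
    (2,5)@(5, 11): e=[3,60,39] → #
    (5,5)@(11, 11): e=[51,0,51] → ·  [on edge]
    (1,6)@(3, 13): e=[1,88,13] → #
    (5,6)@(11, 13): e=[65,8,29] → #
    (6,6)@(13, 13): e=[81,-12,33] → ·
    (1,7)@(3, 15): e=[15,96,-9] → ·
    (2,7)@(5, 15): e=[31,76,-5] → ·
  covered (13 px):
    · · · · · · ·
    · · · · · · ·
    · · · · · · ·
    · · · · # · ·
    · · · # # · ·
    · · # # # · ·
    · # # # # # ·
    · · · · # # ·
    · · · · · · ·
    · · · · · · ·

Final: [[2,7],[3,7],[4,7],[5,7]]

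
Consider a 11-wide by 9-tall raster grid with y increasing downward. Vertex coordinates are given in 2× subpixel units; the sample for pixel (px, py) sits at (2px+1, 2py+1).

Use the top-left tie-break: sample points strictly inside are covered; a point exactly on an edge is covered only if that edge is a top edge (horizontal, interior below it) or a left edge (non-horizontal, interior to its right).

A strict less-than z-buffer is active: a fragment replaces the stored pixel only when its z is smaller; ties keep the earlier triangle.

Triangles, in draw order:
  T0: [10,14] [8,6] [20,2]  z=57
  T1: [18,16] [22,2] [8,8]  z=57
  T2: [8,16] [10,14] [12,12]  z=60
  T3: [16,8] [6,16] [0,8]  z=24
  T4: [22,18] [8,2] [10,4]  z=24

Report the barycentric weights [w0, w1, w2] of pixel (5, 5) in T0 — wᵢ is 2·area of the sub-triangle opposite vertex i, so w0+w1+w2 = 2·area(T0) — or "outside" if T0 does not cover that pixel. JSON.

T0:
  2·area = 104
  edge (10, 14)→(8, 6): d=(-2,-8) top-left  bias=+0
  edge (8, 6)→(20, 2): d=(12,-4) top-left  bias=+0
  edge (20, 2)→(10, 14): d=(-10,12) right/bottom  bias=-1
    (8,1)@(17, 3): e=[78,0,26] → X  [on edge]
    (9,1)@(19, 3): e=[94,8,2] → X
    (10,1)@(21, 3): e=[110,16,-22] → .
    (5,2)@(11, 5): e=[26,0,78] → X  [on edge]
    (6,2)@(13, 5): e=[42,8,54] → X
    (7,2)@(15, 5): e=[58,16,30] → X
    (9,2)@(19, 5): e=[90,32,-18] → .
    (2,3)@(5, 7): e=[-26,0,130] → .  [on edge]
    (4,3)@(9, 7): e=[6,16,82] → X
    (8,3)@(17, 7): e=[70,48,-14] → .
    (4,4)@(9, 9): e=[2,40,62] → X
    (7,4)@(15, 9): e=[50,64,-10] → .
  covered (14 px):
    . . . . . . . . . . .
    . . . . . . . . X X .
    . . . . . X X X X . .
    . . . . X X X X . . .
    . . . . X X X . . . .
    . . . . . X . . . . .
    . . . . . . . . . . .
    . . . . . . . . . . .
    . . . . . . . . . . .
T1:
  2·area = 172  (B↔C swapped to make it positive)
  edge (18, 16)→(8, 8): d=(-10,-8) top-left  bias=+0
  edge (8, 8)→(22, 2): d=(14,-6) top-left  bias=+0
  edge (22, 2)→(18, 16): d=(-4,14) right/bottom  bias=-1
    (10,1)@(21, 3): e=[154,8,10] → X
    (7,2)@(15, 5): e=[86,0,86] → X  [on edge]
    (8,2)@(17, 5): e=[102,12,58] → X
    (9,2)@(19, 5): e=[118,24,30] → X
    (5,3)@(11, 7): e=[34,4,134] → X
    (6,3)@(13, 7): e=[50,16,106] → X
    (10,3)@(21, 7): e=[114,64,-6] → .
    (5,4)@(11, 9): e=[14,32,126] → X
    (10,4)@(21, 9): e=[94,92,-14] → .
    (0,5)@(1, 11): e=[-86,0,258] → .  [on edge]
    (5,5)@(11, 11): e=[-6,60,118] → .
    (6,5)@(13, 11): e=[10,72,90] → X
  covered (22 px):
    . . . . . . . . . . .
    . . . . . . . . . . X
    . . . . . . . X X X X
    . . . . . X X X X X .
    . . . . . X X X X X .
    . . . . . . X X X X .
    . . . . . . . X X . .
    . . . . . . . . X . .
    . . . . . . . . . . .
T2:
  degenerate (2·area = 0) — covers nothing
T3:
  2·area = 128
  edge (16, 8)→(6, 16): d=(-10,8) right/bottom  bias=-1
  edge (6, 16)→(0, 8): d=(-6,-8) top-left  bias=+0
  edge (0, 8)→(16, 8): d=(16,0) top-left  bias=+0
    (0,4)@(1, 9): e=[110,2,16] → X
    (1,4)@(3, 9): e=[94,18,16] → X
    (2,4)@(5, 9): e=[78,34,16] → X
    (3,4)@(7, 9): e=[62,50,16] → X
    (4,4)@(9, 9): e=[46,66,16] → X
    (5,4)@(11, 9): e=[30,82,16] → X
    (6,4)@(13, 9): e=[14,98,16] → X
    (7,4)@(15, 9): e=[-2,114,16] → .
    (0,5)@(1, 11): e=[90,-10,48] → .
    (1,5)@(3, 11): e=[74,6,48] → X
    (6,5)@(13, 11): e=[-6,86,48] → .
    (1,6)@(3, 13): e=[54,-6,80] → .
  covered (16 px):
    . . . . . . . . . . .
    . . . . . . . . . . .
    . . . . . . . . . . .
    . . . . . . . . . . .
    X X X X X X X . . . .
    . X X X X X . . . . .
    . . X X X . . . . . .
    . . . X . . . . . . .
    . . . . . . . . . . .
T4:
  2·area = 4
  edge (22, 18)→(8, 2): d=(-14,-16) top-left  bias=+0
  edge (8, 2)→(10, 4): d=(2,2) right/bottom  bias=-1
  edge (10, 4)→(22, 18): d=(12,14) right/bottom  bias=-1
    (3,0)@(7, 1): e=[-2,0,6] → .  [on edge]
    (4,1)@(9, 3): e=[2,0,2] → .  [on edge]
    (5,2)@(11, 5): e=[6,0,-2] → .  [on edge]
    (6,3)@(13, 7): e=[10,0,-6] → .  [on edge]
    (7,4)@(15, 9): e=[14,0,-10] → .  [on edge]
    (8,5)@(17, 11): e=[18,0,-14] → .  [on edge]
    (9,6)@(19, 13): e=[22,0,-18] → .  [on edge]
    (10,7)@(21, 15): e=[26,0,-22] → .  [on edge]
  covered (0 px):
    . . . . . . . . . . .
    . . . . . . . . . . .
    . . . . . . . . . . .
    . . . . . . . . . . .
    . . . . . . . . . . .
    . . . . . . . . . . .
    . . . . . . . . . . .
    . . . . . . . . . . .
    . . . . . . . . . . .

Result: [72,18,14]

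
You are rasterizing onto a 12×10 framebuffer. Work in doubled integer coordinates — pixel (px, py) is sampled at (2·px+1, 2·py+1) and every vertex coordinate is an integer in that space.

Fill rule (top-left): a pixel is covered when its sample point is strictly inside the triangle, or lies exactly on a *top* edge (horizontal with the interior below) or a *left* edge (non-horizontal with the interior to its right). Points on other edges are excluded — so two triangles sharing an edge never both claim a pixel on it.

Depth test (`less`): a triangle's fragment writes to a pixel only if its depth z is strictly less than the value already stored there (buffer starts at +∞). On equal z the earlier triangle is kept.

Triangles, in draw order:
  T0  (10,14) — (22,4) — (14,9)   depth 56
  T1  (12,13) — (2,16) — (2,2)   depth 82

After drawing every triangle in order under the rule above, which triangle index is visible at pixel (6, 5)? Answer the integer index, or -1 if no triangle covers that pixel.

T0:
  2·area = 20  (B↔C swapped to make it positive)
  edge (10, 14)→(14, 9): d=(4,-5) top-left  bias=+0
  edge (14, 9)→(22, 4): d=(8,-5) top-left  bias=+0
  edge (22, 4)→(10, 14): d=(-12,10) right/bottom  bias=-1
    (7,4)@(15, 9): e=[5,5,10] → X
    (8,4)@(17, 9): e=[15,15,-10] → .
    (6,5)@(13, 11): e=[3,11,6] → X
    (7,5)@(15, 11): e=[13,21,-14] → .
    (5,6)@(11, 13): e=[1,17,2] → X
    (6,6)@(13, 13): e=[11,27,-18] → .
    (5,7)@(11, 15): e=[9,33,-22] → .
  covered (3 px):
    . . . . . . . . . . . .
    . . . . . . . . . . . .
    . . . . . . . . . . . .
    . . . . . . . . . . . .
    . . . . . . . X . . . .
    . . . . . . X . . . . .
    . . . . . X . . . . . .
    . . . . . . . . . . . .
    . . . . . . . . . . . .
    . . . . . . . . . . . .
T1:
  2·area = 140
  edge (12, 13)→(2, 16): d=(-10,3) right/bottom  bias=-1
  edge (2, 16)→(2, 2): d=(0,-14) top-left  bias=+0
  edge (2, 2)→(12, 13): d=(10,11) right/bottom  bias=-1
    (1,2)@(3, 5): e=[107,14,19] → X
    (2,2)@(5, 5): e=[101,42,-3] → .
    (1,3)@(3, 7): e=[87,14,39] → X
    (2,3)@(5, 7): e=[81,42,17] → X
    (3,3)@(7, 7): e=[75,70,-5] → .
    (1,4)@(3, 9): e=[67,14,59] → X
    (3,4)@(7, 9): e=[55,70,15] → X
    (4,4)@(9, 9): e=[49,98,-7] → .
    (1,5)@(3, 11): e=[47,14,79] → X
    (4,5)@(9, 11): e=[29,98,13] → X
    (5,5)@(11, 11): e=[23,126,-9] → .
    (1,6)@(3, 13): e=[27,14,99] → X
  covered (17 px):
    . . . . . . . . . . . .
    . . . . . . . . . . . .
    . X . . . . . . . . . .
    . X X . . . . . . . . .
    . X X X . . . . . . . .
    . X X X X . . . . . . .
    . X X X X X . . . . . .
    . X X . . . . . . . . .
    . . . . . . . . . . . .
    . . . . . . . . . . . .

Z-buffer (winner per pixel, '.' = empty):
  . . . . . . . . . . . .
  . . . . . . . . . . . .
  . 1 . . . . . . . . . .
  . 1 1 . . . . . . . . .
  . 1 1 1 . . . 0 . . . .
  . 1 1 1 1 . 0 . . . . .
  . 1 1 1 1 0 . . . . . .
  . 1 1 . . . . . . . . .
  . . . . . . . . . . . .
  . . . . . . . . . . . .

Answer: 0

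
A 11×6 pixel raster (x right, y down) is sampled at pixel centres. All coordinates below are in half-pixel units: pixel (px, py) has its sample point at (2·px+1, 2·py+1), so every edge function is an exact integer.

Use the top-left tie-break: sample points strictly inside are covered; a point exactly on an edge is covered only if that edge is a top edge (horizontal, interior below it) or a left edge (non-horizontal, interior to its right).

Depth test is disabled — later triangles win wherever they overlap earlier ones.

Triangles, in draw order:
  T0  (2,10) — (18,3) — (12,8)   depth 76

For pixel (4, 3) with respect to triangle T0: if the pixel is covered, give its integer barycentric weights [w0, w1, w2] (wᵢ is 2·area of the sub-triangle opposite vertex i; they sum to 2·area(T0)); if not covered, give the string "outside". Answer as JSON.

T0:
  2·area = 38
  edge (2, 10)→(18, 3): d=(16,-7) top-left  bias=+0
  edge (18, 3)→(12, 8): d=(-6,5) right/bottom  bias=-1
  edge (12, 8)→(2, 10): d=(-10,2) right/bottom  bias=-1
    (7,2)@(15, 5): e=[11,3,24] → █
    (8,2)@(17, 5): e=[25,-7,20] → ·
    (4,3)@(9, 7): e=[1,21,16] → █
    (5,3)@(11, 7): e=[15,11,12] → █
    (6,3)@(13, 7): e=[29,1,8] → █
    (7,3)@(15, 7): e=[43,-9,4] → ·
    (8,3)@(17, 7): e=[57,-19,0] → ·  [on edge]
    (2,4)@(5, 9): e=[5,29,4] → █
    (3,4)@(7, 9): e=[19,19,0] → ·  [on edge]
    (4,4)@(9, 9): e=[33,9,-4] → ·
    (5,4)@(11, 9): e=[47,-1,-8] → ·
    (6,4)@(13, 9): e=[61,-11,-12] → ·
  covered (5 px):
    · · · · · · · · · · ·
    · · · · · · · · · · ·
    · · · · · · · █ · · ·
    · · · · █ █ █ · · · ·
    · · █ · · · · · · · ·
    · · · · · · · · · · ·

Answer: [21,16,1]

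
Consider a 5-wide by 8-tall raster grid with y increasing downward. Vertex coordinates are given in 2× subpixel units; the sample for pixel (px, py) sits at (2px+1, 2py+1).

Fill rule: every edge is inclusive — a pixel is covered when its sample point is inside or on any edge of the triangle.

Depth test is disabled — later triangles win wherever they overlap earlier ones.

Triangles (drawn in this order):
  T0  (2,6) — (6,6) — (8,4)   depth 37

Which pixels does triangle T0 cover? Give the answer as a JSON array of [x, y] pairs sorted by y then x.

T0:
  2·area = 8  (B↔C swapped to make it positive)
  edge (2, 6)→(8, 4): d=(6,-2) inclusive
  edge (8, 4)→(6, 6): d=(-2,2) inclusive
  edge (6, 6)→(2, 6): d=(-4,0) inclusive
    (4,1)@(9, 3): e=[-4,0,12] → ·  [on edge]
    (2,2)@(5, 5): e=[0,4,4] → █  [on edge]
    (3,2)@(7, 5): e=[4,0,4] → █  [on edge]
    (4,2)@(9, 5): e=[8,-4,4] → ·
    (2,3)@(5, 7): e=[12,0,-4] → ·  [on edge]
    (3,3)@(7, 7): e=[16,-4,-4] → ·
    (1,4)@(3, 9): e=[20,0,-12] → ·  [on edge]
    (0,5)@(1, 11): e=[28,0,-20] → ·  [on edge]
  covered (2 px):
    · · · · ·
    · · · · ·
    · · █ █ ·
    · · · · ·
    · · · · ·
    · · · · ·
    · · · · ·
    · · · · ·

Final: [[2,2],[3,2]]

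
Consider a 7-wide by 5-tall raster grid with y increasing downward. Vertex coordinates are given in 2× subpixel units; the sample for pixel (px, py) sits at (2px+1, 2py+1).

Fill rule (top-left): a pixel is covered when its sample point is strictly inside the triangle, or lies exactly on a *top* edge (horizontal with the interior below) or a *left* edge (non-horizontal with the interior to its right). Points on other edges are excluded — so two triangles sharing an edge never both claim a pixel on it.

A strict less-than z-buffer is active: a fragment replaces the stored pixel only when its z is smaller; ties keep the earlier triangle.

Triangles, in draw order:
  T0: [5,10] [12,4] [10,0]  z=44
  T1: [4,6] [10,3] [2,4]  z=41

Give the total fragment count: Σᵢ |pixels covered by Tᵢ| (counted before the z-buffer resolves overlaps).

T0:
  2·area = 40  (B↔C swapped to make it positive)
  edge (5, 10)→(10, 0): d=(5,-10) top-left  bias=+0
  edge (10, 0)→(12, 4): d=(2,4) right/bottom  bias=-1
  edge (12, 4)→(5, 10): d=(-7,6) right/bottom  bias=-1
    (4,1)@(9, 3): e=[5,10,25] → #
    (5,1)@(11, 3): e=[25,2,13] → #
    (6,1)@(13, 3): e=[45,-6,1] → ·
    (4,2)@(9, 5): e=[15,14,11] → #
    (5,2)@(11, 5): e=[35,6,-1] → ·
    (3,3)@(7, 7): e=[5,26,9] → #
    (4,3)@(9, 7): e=[25,18,-3] → ·
    (3,4)@(7, 9): e=[15,30,-5] → ·
  covered (4 px):
    · · · · · · ·
    · · · · # # ·
    · · · · # · ·
    · · · # · · ·
    · · · · · · ·
T1:
  2·area = 18  (B↔C swapped to make it positive)
  edge (4, 6)→(2, 4): d=(-2,-2) top-left  bias=+0
  edge (2, 4)→(10, 3): d=(8,-1) top-left  bias=+0
  edge (10, 3)→(4, 6): d=(-6,3) right/bottom  bias=-1
    (0,1)@(1, 3): e=[0,-9,27] → ·  [on edge]
    (1,2)@(3, 5): e=[0,9,9] → #  [on edge]
    (2,2)@(5, 5): e=[4,11,3] → #
    (3,2)@(7, 5): e=[8,13,-3] → ·
    (1,3)@(3, 7): e=[-4,25,-3] → ·
    (2,3)@(5, 7): e=[0,27,-9] → ·  [on edge]
    (3,4)@(7, 9): e=[0,45,-27] → ·  [on edge]
  covered (2 px):
    · · · · · · ·
    · · · · · · ·
    · # # · · · ·
    · · · · · · ·
    · · · · · · ·

Result: 6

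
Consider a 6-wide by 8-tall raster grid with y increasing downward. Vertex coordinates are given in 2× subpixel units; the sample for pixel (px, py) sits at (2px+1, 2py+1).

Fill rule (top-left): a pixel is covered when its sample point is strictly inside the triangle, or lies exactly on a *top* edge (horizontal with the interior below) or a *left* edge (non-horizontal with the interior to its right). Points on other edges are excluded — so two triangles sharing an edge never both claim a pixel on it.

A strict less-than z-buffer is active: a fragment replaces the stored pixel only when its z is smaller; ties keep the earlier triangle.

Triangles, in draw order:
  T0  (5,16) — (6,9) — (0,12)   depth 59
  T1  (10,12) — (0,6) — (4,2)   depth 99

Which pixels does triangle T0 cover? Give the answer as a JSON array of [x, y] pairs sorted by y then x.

T0:
  2·area = 39  (B↔C swapped to make it positive)
  edge (5, 16)→(0, 12): d=(-5,-4) top-left  bias=+0
  edge (0, 12)→(6, 9): d=(6,-3) top-left  bias=+0
  edge (6, 9)→(5, 16): d=(-1,7) right/bottom  bias=-1
    (1,5)@(3, 11): e=[17,3,19] → █
    (2,5)@(5, 11): e=[25,9,5] → █
    (3,5)@(7, 11): e=[33,15,-9] → ·
    (1,6)@(3, 13): e=[7,15,17] → █
    (3,6)@(7, 13): e=[23,27,-11] → ·
    (1,7)@(3, 15): e=[-3,27,15] → ·
    (2,7)@(5, 15): e=[5,33,1] → █
    (3,7)@(7, 15): e=[13,39,-13] → ·
  covered (5 px):
    · · · · · ·
    · · · · · ·
    · · · · · ·
    · · · · · ·
    · · · · · ·
    · █ █ · · ·
    · █ █ · · ·
    · · █ · · ·
T1:
  2·area = 64
  edge (10, 12)→(0, 6): d=(-10,-6) top-left  bias=+0
  edge (0, 6)→(4, 2): d=(4,-4) top-left  bias=+0
  edge (4, 2)→(10, 12): d=(6,10) right/bottom  bias=-1
    (2,0)@(5, 1): e=[80,0,-16] → ·  [on edge]
    (1,1)@(3, 3): e=[48,0,16] → █  [on edge]
    (2,1)@(5, 3): e=[60,8,-4] → ·
    (0,2)@(1, 5): e=[16,0,48] → █  [on edge]
    (2,2)@(5, 5): e=[40,16,8] → █
    (3,2)@(7, 5): e=[52,24,-12] → ·
    (0,3)@(1, 7): e=[-4,8,60] → ·
    (1,3)@(3, 7): e=[8,16,40] → █
    (3,3)@(7, 7): e=[32,32,0] → ·  [on edge]
    (1,4)@(3, 9): e=[-12,24,52] → ·
    (2,4)@(5, 9): e=[0,32,32] → █  [on edge]
    (3,4)@(7, 9): e=[12,40,12] → █
  covered (9 px):
    · · · · · ·
    · █ · · · ·
    █ █ █ · · ·
    · █ █ · · ·
    · · █ █ · ·
    · · · · █ ·
    · · · · · ·
    · · · · · ·

Answer: [[1,5],[2,5],[1,6],[2,6],[2,7]]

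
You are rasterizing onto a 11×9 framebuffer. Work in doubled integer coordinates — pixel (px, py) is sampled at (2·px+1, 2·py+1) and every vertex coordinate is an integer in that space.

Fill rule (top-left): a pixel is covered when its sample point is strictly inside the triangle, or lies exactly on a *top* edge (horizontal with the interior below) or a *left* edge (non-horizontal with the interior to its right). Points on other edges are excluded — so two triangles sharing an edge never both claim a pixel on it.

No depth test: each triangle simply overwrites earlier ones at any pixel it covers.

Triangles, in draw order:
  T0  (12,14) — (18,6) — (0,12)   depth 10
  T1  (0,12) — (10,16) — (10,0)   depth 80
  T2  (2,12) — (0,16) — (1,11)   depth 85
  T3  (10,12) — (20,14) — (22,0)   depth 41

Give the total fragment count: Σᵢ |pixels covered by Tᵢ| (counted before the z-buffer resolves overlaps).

T0:
  2·area = 108  (B↔C swapped to make it positive)
  edge (12, 14)→(0, 12): d=(-12,-2) top-left  bias=+0
  edge (0, 12)→(18, 6): d=(18,-6) top-left  bias=+0
  edge (18, 6)→(12, 14): d=(-6,8) right/bottom  bias=-1
    (10,2)@(21, 5): e=[126,0,-18] → .  [on edge]
    (7,3)@(15, 7): e=[90,0,18] → X  [on edge]
    (8,3)@(17, 7): e=[94,12,2] → X
    (9,3)@(19, 7): e=[98,24,-14] → .
    (4,4)@(9, 9): e=[54,0,54] → X  [on edge]
    (5,4)@(11, 9): e=[58,12,38] → X
    (6,4)@(13, 9): e=[62,24,22] → X
    (8,4)@(17, 9): e=[70,48,-10] → .
    (1,5)@(3, 11): e=[18,0,90] → X  [on edge]
    (2,5)@(5, 11): e=[22,12,74] → X
    (3,5)@(7, 11): e=[26,24,58] → X
    (7,5)@(15, 11): e=[42,72,-6] → .
  covered (15 px):
    . . . . . . . . . . .
    . . . . . . . . . . .
    . . . . . . . . . . .
    . . . . . . . X X . .
    . . . . X X X X . . .
    . X X X X X X . . . .
    . . . X X X . . . . .
    . . . . . . . . . . .
    . . . . . . . . . . .
T1:
  2·area = 160  (B↔C swapped to make it positive)
  edge (0, 12)→(10, 0): d=(10,-12) top-left  bias=+0
  edge (10, 0)→(10, 16): d=(0,16) right/bottom  bias=-1
  edge (10, 16)→(0, 12): d=(-10,-4) top-left  bias=+0
    (4,1)@(9, 3): e=[18,16,126] → X
    (5,1)@(11, 3): e=[42,-16,134] → .
    (3,2)@(7, 5): e=[14,48,98] → X
    (5,2)@(11, 5): e=[62,-16,114] → .
    (2,3)@(5, 7): e=[10,80,70] → X
    (5,3)@(11, 7): e=[82,-16,94] → .
    (1,4)@(3, 9): e=[6,112,42] → X
    (5,4)@(11, 9): e=[102,-16,74] → .
    (0,5)@(1, 11): e=[2,144,14] → X
    (5,5)@(11, 11): e=[122,-16,54] → .
    (0,6)@(1, 13): e=[22,144,-6] → .
    (1,6)@(3, 13): e=[46,112,2] → X
  covered (20 px):
    . . . . . . . . . . .
    . . . . X . . . . . .
    . . . X X . . . . . .
    . . X X X . . . . . .
    . X X X X . . . . . .
    X X X X X . . . . . .
    . X X X X . . . . . .
    . . . . X . . . . . .
    . . . . . . . . . . .
T2:
  2·area = 6
  edge (2, 12)→(0, 16): d=(-2,4) right/bottom  bias=-1
  edge (0, 16)→(1, 11): d=(1,-5) top-left  bias=+0
  edge (1, 11)→(2, 12): d=(1,1) right/bottom  bias=-1
    (1,0)@(3, 1): e=[18,0,-12] → .  [on edge]
    (0,5)@(1, 11): e=[6,0,0] → .  [on edge]
    (0,6)@(1, 13): e=[2,2,2] → X
    (1,6)@(3, 13): e=[-6,12,0] → .  [on edge]
    (0,7)@(1, 15): e=[-2,4,4] → .
    (2,7)@(5, 15): e=[-18,24,0] → .  [on edge]
    (3,8)@(7, 17): e=[-30,36,0] → .  [on edge]
  covered (1 px):
    . . . . . . . . . . .
    . . . . . . . . . . .
    . . . . . . . . . . .
    . . . . . . . . . . .
    . . . . . . . . . . .
    . . . . . . . . . . .
    X . . . . . . . . . .
    . . . . . . . . . . .
    . . . . . . . . . . .
T3:
  2·area = 144  (B↔C swapped to make it positive)
  edge (10, 12)→(22, 0): d=(12,-12) top-left  bias=+0
  edge (22, 0)→(20, 14): d=(-2,14) right/bottom  bias=-1
  edge (20, 14)→(10, 12): d=(-10,-2) top-left  bias=+0
    (10,0)@(21, 1): e=[0,12,132] → X  [on edge]
    (9,1)@(19, 3): e=[0,36,108] → X  [on edge]
    (8,2)@(17, 5): e=[0,60,84] → X  [on edge]
    (7,3)@(15, 7): e=[0,84,60] → X  [on edge]
    (10,3)@(21, 7): e=[72,0,72] → .  [on edge]
    (6,4)@(13, 9): e=[0,108,36] → X  [on edge]
    (10,4)@(21, 9): e=[96,-4,52] → .
    (2,5)@(5, 11): e=[-72,216,0] → .  [on edge]
    (5,5)@(11, 11): e=[0,132,12] → X  [on edge]
    (10,5)@(21, 11): e=[120,-8,32] → .
    (4,6)@(9, 13): e=[0,156,-12] → .  [on edge]
    (5,6)@(11, 13): e=[24,128,-8] → .
    (7,6)@(15, 13): e=[72,72,0] → X  [on edge]
    (3,7)@(7, 15): e=[0,180,-36] → .  [on edge]
    (2,8)@(5, 17): e=[0,204,-60] → .  [on edge]
  covered (21 px):
    . . . . . . . . . . X
    . . . . . . . . . X X
    . . . . . . . . X X X
    . . . . . . . X X X .
    . . . . . . X X X X .
    . . . . . X X X X X .
    . . . . . . . X X X .
    . . . . . . . . . . .
    . . . . . . . . . . .

Answer: 57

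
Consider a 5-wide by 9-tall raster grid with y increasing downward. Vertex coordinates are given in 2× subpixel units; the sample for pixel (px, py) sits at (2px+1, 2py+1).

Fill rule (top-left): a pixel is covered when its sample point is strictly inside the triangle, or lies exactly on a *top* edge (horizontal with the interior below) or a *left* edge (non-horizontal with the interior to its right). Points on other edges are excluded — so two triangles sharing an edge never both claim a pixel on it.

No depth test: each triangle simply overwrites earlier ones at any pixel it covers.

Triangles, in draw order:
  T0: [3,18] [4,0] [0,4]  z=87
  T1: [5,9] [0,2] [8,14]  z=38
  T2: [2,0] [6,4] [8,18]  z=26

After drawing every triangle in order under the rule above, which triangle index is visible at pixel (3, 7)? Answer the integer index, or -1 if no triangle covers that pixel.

T0:
  2·area = 68  (B↔C swapped to make it positive)
  edge (3, 18)→(0, 4): d=(-3,-14) top-left  bias=+0
  edge (0, 4)→(4, 0): d=(4,-4) top-left  bias=+0
  edge (4, 0)→(3, 18): d=(-1,18) right/bottom  bias=-1
    (1,0)@(3, 1): e=[51,0,17] → #  [on edge]
    (2,0)@(5, 1): e=[79,8,-19] → ·
    (0,1)@(1, 3): e=[17,0,51] → #  [on edge]
    (2,1)@(5, 3): e=[73,16,-21] → ·
    (0,2)@(1, 5): e=[11,8,49] → #
    (2,2)@(5, 5): e=[67,24,-23] → ·
    (0,3)@(1, 7): e=[5,16,47] → #
    (2,3)@(5, 7): e=[61,32,-25] → ·
    (0,4)@(1, 9): e=[-1,24,45] → ·
    (1,4)@(3, 9): e=[27,32,9] → #
    (2,4)@(5, 9): e=[55,40,-27] → ·
    (1,5)@(3, 11): e=[21,40,7] → #
  covered (12 px):
    · # · · ·
    # # · · ·
    # # · · ·
    # # · · ·
    · # · · ·
    · # · · ·
    · # · · ·
    · # · · ·
    · # · · ·
T1:
  2·area = 4  (B↔C swapped to make it positive)
  edge (5, 9)→(8, 14): d=(3,5) right/bottom  bias=-1
  edge (8, 14)→(0, 2): d=(-8,-12) top-left  bias=+0
  edge (0, 2)→(5, 9): d=(5,7) right/bottom  bias=-1
    (2,4)@(5, 9): e=[0,4,0] → ·  [on edge]
  covered (0 px):
    · · · · ·
    · · · · ·
    · · · · ·
    · · · · ·
    · · · · ·
    · · · · ·
    · · · · ·
    · · · · ·
    · · · · ·
T2:
  2·area = 48
  edge (2, 0)→(6, 4): d=(4,4) right/bottom  bias=-1
  edge (6, 4)→(8, 18): d=(2,14) right/bottom  bias=-1
  edge (8, 18)→(2, 0): d=(-6,-18) top-left  bias=+0
    (1,0)@(3, 1): e=[0,36,12] → ·  [on edge]
    (1,1)@(3, 3): e=[8,40,0] → #  [on edge]
    (2,1)@(5, 3): e=[0,12,36] → ·  [on edge]
    (1,2)@(3, 5): e=[16,44,-12] → ·
    (2,2)@(5, 5): e=[8,16,24] → #
    (3,2)@(7, 5): e=[0,-12,60] → ·  [on edge]
    (2,3)@(5, 7): e=[16,20,12] → #
    (3,3)@(7, 7): e=[8,-8,48] → ·
    (4,3)@(9, 7): e=[0,-36,84] → ·  [on edge]
    (2,4)@(5, 9): e=[24,24,0] → #  [on edge]
    (3,4)@(7, 9): e=[16,-4,36] → ·
    (2,5)@(5, 11): e=[32,28,-12] → ·
    (3,5)@(7, 11): e=[24,0,24] → ·  [on edge]
    (3,7)@(7, 15): e=[40,8,0] → #  [on edge]
  covered (6 px):
    · · · · ·
    · # · · ·
    · · # · ·
    · · # · ·
    · · # · ·
    · · · · ·
    · · · # ·
    · · · # ·
    · · · · ·

Z-buffer (winner per pixel, '.' = empty):
  . 0 . . .
  0 2 . . .
  0 0 2 . .
  0 0 2 . .
  . 0 2 . .
  . 0 . . .
  . 0 . 2 .
  . 0 . 2 .
  . 0 . . .

Final: 2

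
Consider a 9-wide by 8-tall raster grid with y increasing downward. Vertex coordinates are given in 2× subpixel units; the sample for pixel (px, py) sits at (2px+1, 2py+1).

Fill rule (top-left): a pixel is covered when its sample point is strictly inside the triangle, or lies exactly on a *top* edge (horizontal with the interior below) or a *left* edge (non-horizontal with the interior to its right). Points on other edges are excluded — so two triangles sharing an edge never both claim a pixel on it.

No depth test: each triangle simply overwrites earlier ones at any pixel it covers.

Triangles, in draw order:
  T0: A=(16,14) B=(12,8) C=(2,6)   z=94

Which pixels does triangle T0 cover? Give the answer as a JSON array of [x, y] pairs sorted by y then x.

T0:
  2·area = 52  (B↔C swapped to make it positive)
  edge (16, 14)→(2, 6): d=(-14,-8) top-left  bias=+0
  edge (2, 6)→(12, 8): d=(10,2) right/bottom  bias=-1
  edge (12, 8)→(16, 14): d=(4,6) right/bottom  bias=-1
    (2,3)@(5, 7): e=[10,4,38] → X
    (3,3)@(7, 7): e=[26,0,26] → .  [on edge]
    (2,4)@(5, 9): e=[-18,24,46] → .
    (4,4)@(9, 9): e=[14,16,22] → X
    (5,4)@(11, 9): e=[30,12,10] → X
    (6,4)@(13, 9): e=[46,8,-2] → .
    (8,4)@(17, 9): e=[78,0,-26] → .  [on edge]
    (4,5)@(9, 11): e=[-14,36,30] → .
    (5,5)@(11, 11): e=[2,32,18] → X
    (6,5)@(13, 11): e=[18,28,6] → X
    (7,5)@(15, 11): e=[34,24,-6] → .
    (5,6)@(11, 13): e=[-26,52,26] → .
  covered (6 px):
    . . . . . . . . .
    . . . . . . . . .
    . . . . . . . . .
    . . X . . . . . .
    . . . . X X . . .
    . . . . . X X . .
    . . . . . . . X .
    . . . . . . . . .

Final: [[2,3],[4,4],[5,4],[5,5],[6,5],[7,6]]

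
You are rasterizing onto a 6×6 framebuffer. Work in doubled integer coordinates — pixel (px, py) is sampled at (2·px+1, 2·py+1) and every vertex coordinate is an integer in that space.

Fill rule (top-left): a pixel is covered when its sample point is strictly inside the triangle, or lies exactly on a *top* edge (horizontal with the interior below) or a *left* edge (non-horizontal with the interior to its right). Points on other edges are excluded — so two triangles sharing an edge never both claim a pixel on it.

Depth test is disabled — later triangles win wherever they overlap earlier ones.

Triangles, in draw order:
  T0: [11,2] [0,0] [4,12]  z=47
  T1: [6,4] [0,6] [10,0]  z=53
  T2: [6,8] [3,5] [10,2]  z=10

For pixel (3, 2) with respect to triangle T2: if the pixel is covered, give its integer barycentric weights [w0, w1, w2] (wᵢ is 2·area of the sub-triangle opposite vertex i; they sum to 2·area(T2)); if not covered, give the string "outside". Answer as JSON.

T0:
  2·area = 124  (B↔C swapped to make it positive)
  edge (11, 2)→(4, 12): d=(-7,10) right/bottom  bias=-1
  edge (4, 12)→(0, 0): d=(-4,-12) top-left  bias=+0
  edge (0, 0)→(11, 2): d=(11,2) right/bottom  bias=-1
    (0,0)@(1, 1): e=[107,8,9] → #
    (1,0)@(3, 1): e=[87,32,5] → #
    (2,0)@(5, 1): e=[67,56,1] → #
    (3,0)@(7, 1): e=[47,80,-3] → ·
    (0,1)@(1, 3): e=[93,0,31] → #  [on edge]
    (3,1)@(7, 3): e=[33,72,19] → #
    (4,1)@(9, 3): e=[13,96,15] → #
    (5,1)@(11, 3): e=[-7,120,11] → ·
    (0,2)@(1, 5): e=[79,-8,53] → ·
    (1,2)@(3, 5): e=[59,16,49] → #
    (4,2)@(9, 5): e=[-1,88,37] → ·
    (1,3)@(3, 7): e=[45,8,71] → #
    (1,4)@(3, 9): e=[31,0,93] → #  [on edge]
  covered (16 px):
    # # # · · ·
    # # # # # ·
    · # # # · ·
    · # # # · ·
    · # # · · ·
    · · · · · ·
T1:
  2·area = 16
  edge (6, 4)→(0, 6): d=(-6,2) right/bottom  bias=-1
  edge (0, 6)→(10, 0): d=(10,-6) top-left  bias=+0
  edge (10, 0)→(6, 4): d=(-4,4) right/bottom  bias=-1
    (4,0)@(9, 1): e=[12,4,0] → ·  [on edge]
    (2,1)@(5, 3): e=[8,0,8] → #  [on edge]
    (3,1)@(7, 3): e=[4,12,0] → ·  [on edge]
    (4,1)@(9, 3): e=[0,24,-8] → ·  [on edge]
    (1,2)@(3, 5): e=[0,8,8] → ·  [on edge]
    (2,2)@(5, 5): e=[-4,20,0] → ·  [on edge]
    (1,3)@(3, 7): e=[-12,28,0] → ·  [on edge]
    (0,4)@(1, 9): e=[-20,36,0] → ·  [on edge]
  covered (1 px):
    · · · · · ·
    · · # · · ·
    · · · · · ·
    · · · · · ·
    · · · · · ·
    · · · · · ·
T2:
  2·area = 30
  edge (6, 8)→(3, 5): d=(-3,-3) top-left  bias=+0
  edge (3, 5)→(10, 2): d=(7,-3) top-left  bias=+0
  edge (10, 2)→(6, 8): d=(-4,6) right/bottom  bias=-1
    (0,1)@(1, 3): e=[0,-20,50] → ·  [on edge]
    (4,1)@(9, 3): e=[24,4,2] → #
    (5,1)@(11, 3): e=[30,10,-10] → ·
    (1,2)@(3, 5): e=[0,0,30] → #  [on edge]
    (2,2)@(5, 5): e=[6,6,18] → #
    (3,2)@(7, 5): e=[12,12,6] → #
    (4,2)@(9, 5): e=[18,18,-6] → ·
    (1,3)@(3, 7): e=[-6,14,22] → ·
    (2,3)@(5, 7): e=[0,20,10] → #  [on edge]
    (3,3)@(7, 7): e=[6,26,-2] → ·
    (2,4)@(5, 9): e=[-6,34,2] → ·
    (3,4)@(7, 9): e=[0,40,-10] → ·  [on edge]
    (4,5)@(9, 11): e=[0,60,-30] → ·  [on edge]
  covered (5 px):
    · · · · · ·
    · · · · # ·
    · # # # · ·
    · · # · · ·
    · · · · · ·
    · · · · · ·

Result: [12,6,12]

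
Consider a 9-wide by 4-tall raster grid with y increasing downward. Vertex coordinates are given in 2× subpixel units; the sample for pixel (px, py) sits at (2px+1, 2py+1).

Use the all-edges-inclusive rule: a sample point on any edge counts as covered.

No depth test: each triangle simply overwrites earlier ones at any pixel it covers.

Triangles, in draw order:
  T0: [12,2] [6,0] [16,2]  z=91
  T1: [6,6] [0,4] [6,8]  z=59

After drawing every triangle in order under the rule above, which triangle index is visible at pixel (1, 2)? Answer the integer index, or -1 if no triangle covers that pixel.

T0:
  2·area = 8
  edge (12, 2)→(6, 0): d=(-6,-2) inclusive
  edge (6, 0)→(16, 2): d=(10,2) inclusive
  edge (16, 2)→(12, 2): d=(-4,0) inclusive
    (4,0)@(9, 1): e=[0,4,4] → X  [on edge]
    (5,0)@(11, 1): e=[4,0,4] → X  [on edge]
    (6,0)@(13, 1): e=[8,-4,4] → .
    (4,1)@(9, 3): e=[-12,24,-4] → .
    (5,1)@(11, 3): e=[-8,20,-4] → .
    (7,1)@(15, 3): e=[0,12,-4] → .  [on edge]
  covered (2 px):
    . . . . X X . . .
    . . . . . . . . .
    . . . . . . . . .
    . . . . . . . . .
T1:
  2·area = 12  (B↔C swapped to make it positive)
  edge (6, 6)→(6, 8): d=(0,2) inclusive
  edge (6, 8)→(0, 4): d=(-6,-4) inclusive
  edge (0, 4)→(6, 6): d=(6,2) inclusive
    (1,2)@(3, 5): e=[6,6,0] → X  [on edge]
    (2,2)@(5, 5): e=[2,14,-4] → .
    (1,3)@(3, 7): e=[6,-6,12] → .
    (2,3)@(5, 7): e=[2,2,8] → X
    (3,3)@(7, 7): e=[-2,10,4] → .
    (4,3)@(9, 7): e=[-6,18,0] → .  [on edge]
  covered (2 px):
    . . . . . . . . .
    . . . . . . . . .
    . X . . . . . . .
    . . X . . . . . .

Z-buffer (winner per pixel, '.' = empty):
  . . . . 0 0 . . .
  . . . . . . . . .
  . 1 . . . . . . .
  . . 1 . . . . . .

Answer: 1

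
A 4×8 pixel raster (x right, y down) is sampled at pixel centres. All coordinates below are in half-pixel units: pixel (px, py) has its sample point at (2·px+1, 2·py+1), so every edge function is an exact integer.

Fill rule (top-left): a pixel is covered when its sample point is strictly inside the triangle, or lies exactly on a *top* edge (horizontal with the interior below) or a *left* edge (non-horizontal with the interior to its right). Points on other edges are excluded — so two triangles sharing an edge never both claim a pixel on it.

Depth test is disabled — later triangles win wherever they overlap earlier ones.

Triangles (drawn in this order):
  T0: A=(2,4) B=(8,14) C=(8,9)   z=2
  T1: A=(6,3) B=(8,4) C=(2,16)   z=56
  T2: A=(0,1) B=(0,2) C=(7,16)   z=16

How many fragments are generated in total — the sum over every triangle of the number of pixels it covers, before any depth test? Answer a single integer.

T0:
  2·area = 30  (B↔C swapped to make it positive)
  edge (2, 4)→(8, 9): d=(6,5) right/bottom  bias=-1
  edge (8, 9)→(8, 14): d=(0,5) right/bottom  bias=-1
  edge (8, 14)→(2, 4): d=(-6,-10) top-left  bias=+0
    (1,2)@(3, 5): e=[1,25,4] → █
    (2,2)@(5, 5): e=[-9,15,24] → ·
    (1,3)@(3, 7): e=[13,25,-8] → ·
    (2,3)@(5, 7): e=[3,15,12] → █
    (3,3)@(7, 7): e=[-7,5,32] → ·
    (2,4)@(5, 9): e=[15,15,0] → █  [on edge]
    (3,4)@(7, 9): e=[5,5,20] → █
    (2,5)@(5, 11): e=[27,15,-12] → ·
    (3,5)@(7, 11): e=[17,5,8] → █
    (3,6)@(7, 13): e=[29,5,-4] → ·
  covered (5 px):
    · · · ·
    · · · ·
    · █ · ·
    · · █ ·
    · · █ █
    · · · █
    · · · ·
    · · · ·
T1:
  2·area = 30
  edge (6, 3)→(8, 4): d=(2,1) right/bottom  bias=-1
  edge (8, 4)→(2, 16): d=(-6,12) right/bottom  bias=-1
  edge (2, 16)→(6, 3): d=(4,-13) top-left  bias=+0
    (3,2)@(7, 5): e=[3,6,21] → █
    (2,3)@(5, 7): e=[9,18,3] → █
    (3,3)@(7, 7): e=[7,-6,29] → ·
    (2,4)@(5, 9): e=[13,6,11] → █
    (3,4)@(7, 9): e=[11,-18,37] → ·
    (2,5)@(5, 11): e=[17,-6,19] → ·
    (1,6)@(3, 13): e=[23,6,1] → █
    (2,6)@(5, 13): e=[21,-18,27] → ·
    (1,7)@(3, 15): e=[27,-6,9] → ·
  covered (4 px):
    · · · ·
    · · · ·
    · · · █
    · · █ ·
    · · █ ·
    · · · ·
    · █ · ·
    · · · ·
T2:
  2·area = 7  (B↔C swapped to make it positive)
  edge (0, 1)→(7, 16): d=(7,15) right/bottom  bias=-1
  edge (7, 16)→(0, 2): d=(-7,-14) top-left  bias=+0
  edge (0, 2)→(0, 1): d=(0,-1) top-left  bias=+0
  covered (0 px):
    · · · ·
    · · · ·
    · · · ·
    · · · ·
    · · · ·
    · · · ·
    · · · ·
    · · · ·

Answer: 9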